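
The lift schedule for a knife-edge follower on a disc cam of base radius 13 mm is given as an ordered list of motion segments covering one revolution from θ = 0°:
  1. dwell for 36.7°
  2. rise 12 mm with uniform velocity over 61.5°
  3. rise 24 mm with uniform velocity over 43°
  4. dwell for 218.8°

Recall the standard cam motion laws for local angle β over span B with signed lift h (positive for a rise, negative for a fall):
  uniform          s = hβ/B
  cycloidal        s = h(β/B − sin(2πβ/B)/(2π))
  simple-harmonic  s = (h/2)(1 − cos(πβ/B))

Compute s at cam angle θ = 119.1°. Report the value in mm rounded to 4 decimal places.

seg 1 [0°–36.7°] dwell: s stays 0.0000
seg 2 [36.7°–98.2°] uniform, h=12: full span → s += 12 → s = 12.0000
seg 3 [98.2°–141.2°] uniform, h=24: θ=119.1° here. β=20.9, B=43. 24·20.9/43 = 11.6651 → s = 23.6651

23.6651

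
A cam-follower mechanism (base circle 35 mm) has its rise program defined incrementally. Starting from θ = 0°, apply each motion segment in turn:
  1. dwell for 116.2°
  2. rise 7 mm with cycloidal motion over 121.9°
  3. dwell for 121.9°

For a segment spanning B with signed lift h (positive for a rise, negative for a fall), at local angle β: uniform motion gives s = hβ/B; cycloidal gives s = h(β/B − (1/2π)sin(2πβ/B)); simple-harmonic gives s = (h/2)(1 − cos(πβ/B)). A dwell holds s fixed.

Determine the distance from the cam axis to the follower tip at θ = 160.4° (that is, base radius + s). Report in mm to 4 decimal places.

seg 1 [0°–116.2°] dwell: s stays 0.0000
seg 2 [116.2°–238.1°] cycloidal, h=7: θ=160.4° here. β=44.2, B=121.9. 7·(0.3626 − sin(2π·0.3626)/(2π)) = 1.6914 → s = 1.6914
radial distance = base radius + s = 35 + 1.6914 = 36.6914

36.6914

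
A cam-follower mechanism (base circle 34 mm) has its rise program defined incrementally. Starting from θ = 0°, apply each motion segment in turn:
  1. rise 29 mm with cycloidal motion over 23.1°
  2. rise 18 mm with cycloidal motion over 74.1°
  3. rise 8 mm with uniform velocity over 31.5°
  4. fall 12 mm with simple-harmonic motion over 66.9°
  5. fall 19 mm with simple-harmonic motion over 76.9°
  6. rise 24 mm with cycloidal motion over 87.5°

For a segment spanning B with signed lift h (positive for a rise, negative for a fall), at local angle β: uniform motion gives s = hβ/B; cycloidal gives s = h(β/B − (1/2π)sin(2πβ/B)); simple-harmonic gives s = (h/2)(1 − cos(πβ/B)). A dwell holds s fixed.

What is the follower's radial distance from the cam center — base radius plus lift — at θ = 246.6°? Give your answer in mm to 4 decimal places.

seg 1 [0°–23.1°] cycloidal, h=29: full span → s += 29 → s = 29.0000
seg 2 [23.1°–97.2°] cycloidal, h=18: full span → s += 18 → s = 47.0000
seg 3 [97.2°–128.7°] uniform, h=8: full span → s += 8 → s = 55.0000
seg 4 [128.7°–195.6°] simple-harmonic, h=-12: full span → s += -12 → s = 43.0000
seg 5 [195.6°–272.5°] simple-harmonic, h=-19: θ=246.6° here. β=51, B=76.9. -19/2·(1 − cos(π·0.6632)) = -14.1601 → s = 28.8399
radial distance = base radius + s = 34 + 28.8399 = 62.8399

62.8399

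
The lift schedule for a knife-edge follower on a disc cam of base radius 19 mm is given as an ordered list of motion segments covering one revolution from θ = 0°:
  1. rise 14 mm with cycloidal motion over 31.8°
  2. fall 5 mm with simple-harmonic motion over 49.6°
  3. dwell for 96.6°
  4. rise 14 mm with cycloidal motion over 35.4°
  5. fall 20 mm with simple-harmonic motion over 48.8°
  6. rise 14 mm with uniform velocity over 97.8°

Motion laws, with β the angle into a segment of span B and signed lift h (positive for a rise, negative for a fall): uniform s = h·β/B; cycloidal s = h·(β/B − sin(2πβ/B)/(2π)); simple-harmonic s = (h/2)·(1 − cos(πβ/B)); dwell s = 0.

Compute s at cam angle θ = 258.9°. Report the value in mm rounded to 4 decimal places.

seg 1 [0°–31.8°] cycloidal, h=14: full span → s += 14 → s = 14.0000
seg 2 [31.8°–81.4°] simple-harmonic, h=-5: full span → s += -5 → s = 9.0000
seg 3 [81.4°–178°] dwell: s stays 9.0000
seg 4 [178°–213.4°] cycloidal, h=14: full span → s += 14 → s = 23.0000
seg 5 [213.4°–262.2°] simple-harmonic, h=-20: θ=258.9° here. β=45.5, B=48.8. -20/2·(1 − cos(π·0.9324)) = -19.7752 → s = 3.2248

3.2248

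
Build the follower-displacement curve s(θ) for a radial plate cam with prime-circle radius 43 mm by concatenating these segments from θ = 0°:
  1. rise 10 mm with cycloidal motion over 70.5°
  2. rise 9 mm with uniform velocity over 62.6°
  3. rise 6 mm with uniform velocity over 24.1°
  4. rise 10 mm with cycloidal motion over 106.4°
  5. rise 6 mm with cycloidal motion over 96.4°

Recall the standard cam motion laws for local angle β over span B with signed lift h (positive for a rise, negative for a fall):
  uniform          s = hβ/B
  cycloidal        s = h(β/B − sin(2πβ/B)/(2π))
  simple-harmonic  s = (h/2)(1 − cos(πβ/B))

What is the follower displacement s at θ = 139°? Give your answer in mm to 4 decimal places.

seg 1 [0°–70.5°] cycloidal, h=10: full span → s += 10 → s = 10.0000
seg 2 [70.5°–133.1°] uniform, h=9: full span → s += 9 → s = 19.0000
seg 3 [133.1°–157.2°] uniform, h=6: θ=139° here. β=5.9, B=24.1. 6·5.9/24.1 = 1.4689 → s = 20.4689

20.4689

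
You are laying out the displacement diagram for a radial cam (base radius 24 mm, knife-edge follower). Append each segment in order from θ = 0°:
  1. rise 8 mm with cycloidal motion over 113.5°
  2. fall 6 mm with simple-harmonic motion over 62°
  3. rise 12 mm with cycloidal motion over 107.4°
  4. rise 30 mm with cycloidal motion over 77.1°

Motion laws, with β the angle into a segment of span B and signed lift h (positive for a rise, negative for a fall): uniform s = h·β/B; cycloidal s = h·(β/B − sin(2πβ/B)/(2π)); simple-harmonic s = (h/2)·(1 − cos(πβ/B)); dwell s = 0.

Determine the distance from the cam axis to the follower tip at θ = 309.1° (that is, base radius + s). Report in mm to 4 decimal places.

seg 1 [0°–113.5°] cycloidal, h=8: full span → s += 8 → s = 8.0000
seg 2 [113.5°–175.5°] simple-harmonic, h=-6: full span → s += -6 → s = 2.0000
seg 3 [175.5°–282.9°] cycloidal, h=12: full span → s += 12 → s = 14.0000
seg 4 [282.9°–360°] cycloidal, h=30: θ=309.1° here. β=26.2, B=77.1. 30·(0.3398 − sin(2π·0.3398)/(2π)) = 6.1603 → s = 20.1603
radial distance = base radius + s = 24 + 20.1603 = 44.1603

44.1603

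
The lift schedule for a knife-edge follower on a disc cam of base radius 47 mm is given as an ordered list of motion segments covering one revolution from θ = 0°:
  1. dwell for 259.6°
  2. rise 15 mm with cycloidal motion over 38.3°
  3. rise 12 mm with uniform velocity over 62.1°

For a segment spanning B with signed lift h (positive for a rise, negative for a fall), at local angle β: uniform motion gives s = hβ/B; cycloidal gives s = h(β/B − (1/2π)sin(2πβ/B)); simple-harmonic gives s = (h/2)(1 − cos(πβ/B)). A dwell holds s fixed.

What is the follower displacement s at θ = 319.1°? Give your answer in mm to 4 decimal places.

seg 1 [0°–259.6°] dwell: s stays 0.0000
seg 2 [259.6°–297.9°] cycloidal, h=15: full span → s += 15 → s = 15.0000
seg 3 [297.9°–360°] uniform, h=12: θ=319.1° here. β=21.2, B=62.1. 12·21.2/62.1 = 4.0966 → s = 19.0966

19.0966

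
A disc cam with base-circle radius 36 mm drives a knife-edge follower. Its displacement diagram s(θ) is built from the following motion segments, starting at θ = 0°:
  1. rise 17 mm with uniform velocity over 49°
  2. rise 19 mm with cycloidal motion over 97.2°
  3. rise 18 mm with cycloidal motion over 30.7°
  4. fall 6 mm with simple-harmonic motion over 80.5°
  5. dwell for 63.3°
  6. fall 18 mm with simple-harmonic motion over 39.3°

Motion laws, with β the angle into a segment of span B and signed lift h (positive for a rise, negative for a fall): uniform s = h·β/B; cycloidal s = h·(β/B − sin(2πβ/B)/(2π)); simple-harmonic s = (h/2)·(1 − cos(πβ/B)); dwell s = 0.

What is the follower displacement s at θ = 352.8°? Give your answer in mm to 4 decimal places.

seg 1 [0°–49°] uniform, h=17: full span → s += 17 → s = 17.0000
seg 2 [49°–146.2°] cycloidal, h=19: full span → s += 19 → s = 36.0000
seg 3 [146.2°–176.9°] cycloidal, h=18: full span → s += 18 → s = 54.0000
seg 4 [176.9°–257.4°] simple-harmonic, h=-6: full span → s += -6 → s = 48.0000
seg 5 [257.4°–320.7°] dwell: s stays 48.0000
seg 6 [320.7°–360°] simple-harmonic, h=-18: θ=352.8° here. β=32.1, B=39.3. -18/2·(1 − cos(π·0.8168)) = -16.5500 → s = 31.4500

31.4500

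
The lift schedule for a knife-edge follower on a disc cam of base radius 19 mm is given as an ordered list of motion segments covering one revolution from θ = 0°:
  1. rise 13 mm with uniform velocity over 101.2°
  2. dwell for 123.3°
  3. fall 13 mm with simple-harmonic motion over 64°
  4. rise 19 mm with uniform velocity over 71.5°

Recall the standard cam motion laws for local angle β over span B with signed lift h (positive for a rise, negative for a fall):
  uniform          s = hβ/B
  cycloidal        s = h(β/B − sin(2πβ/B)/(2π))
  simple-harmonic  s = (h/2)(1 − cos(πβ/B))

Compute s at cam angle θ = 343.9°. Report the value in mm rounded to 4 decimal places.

seg 1 [0°–101.2°] uniform, h=13: full span → s += 13 → s = 13.0000
seg 2 [101.2°–224.5°] dwell: s stays 13.0000
seg 3 [224.5°–288.5°] simple-harmonic, h=-13: full span → s += -13 → s = 0.0000
seg 4 [288.5°–360°] uniform, h=19: θ=343.9° here. β=55.4, B=71.5. 19·55.4/71.5 = 14.7217 → s = 14.7217

14.7217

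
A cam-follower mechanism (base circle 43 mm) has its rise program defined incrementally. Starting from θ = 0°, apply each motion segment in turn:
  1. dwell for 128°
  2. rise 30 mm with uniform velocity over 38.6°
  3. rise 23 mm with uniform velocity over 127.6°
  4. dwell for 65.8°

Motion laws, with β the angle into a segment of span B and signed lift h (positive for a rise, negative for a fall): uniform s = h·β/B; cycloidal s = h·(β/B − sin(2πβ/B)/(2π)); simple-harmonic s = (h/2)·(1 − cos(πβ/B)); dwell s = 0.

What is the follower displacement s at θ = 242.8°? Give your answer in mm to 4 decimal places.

seg 1 [0°–128°] dwell: s stays 0.0000
seg 2 [128°–166.6°] uniform, h=30: full span → s += 30 → s = 30.0000
seg 3 [166.6°–294.2°] uniform, h=23: θ=242.8° here. β=76.2, B=127.6. 23·76.2/127.6 = 13.7351 → s = 43.7351

43.7351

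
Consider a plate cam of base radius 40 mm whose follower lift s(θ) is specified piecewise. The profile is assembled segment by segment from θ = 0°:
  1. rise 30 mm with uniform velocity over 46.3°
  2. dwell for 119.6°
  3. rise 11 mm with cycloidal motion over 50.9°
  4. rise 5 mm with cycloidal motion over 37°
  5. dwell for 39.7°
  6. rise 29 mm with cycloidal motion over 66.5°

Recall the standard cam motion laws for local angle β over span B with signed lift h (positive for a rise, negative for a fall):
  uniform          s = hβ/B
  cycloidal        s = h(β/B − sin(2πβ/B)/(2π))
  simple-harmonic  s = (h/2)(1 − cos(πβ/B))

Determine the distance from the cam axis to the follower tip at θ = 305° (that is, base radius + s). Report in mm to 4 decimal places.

seg 1 [0°–46.3°] uniform, h=30: full span → s += 30 → s = 30.0000
seg 2 [46.3°–165.9°] dwell: s stays 30.0000
seg 3 [165.9°–216.8°] cycloidal, h=11: full span → s += 11 → s = 41.0000
seg 4 [216.8°–253.8°] cycloidal, h=5: full span → s += 5 → s = 46.0000
seg 5 [253.8°–293.5°] dwell: s stays 46.0000
seg 6 [293.5°–360°] cycloidal, h=29: θ=305° here. β=11.5, B=66.5. 29·(0.1729 − sin(2π·0.1729)/(2π)) = 0.9302 → s = 46.9302
radial distance = base radius + s = 40 + 46.9302 = 86.9302

86.9302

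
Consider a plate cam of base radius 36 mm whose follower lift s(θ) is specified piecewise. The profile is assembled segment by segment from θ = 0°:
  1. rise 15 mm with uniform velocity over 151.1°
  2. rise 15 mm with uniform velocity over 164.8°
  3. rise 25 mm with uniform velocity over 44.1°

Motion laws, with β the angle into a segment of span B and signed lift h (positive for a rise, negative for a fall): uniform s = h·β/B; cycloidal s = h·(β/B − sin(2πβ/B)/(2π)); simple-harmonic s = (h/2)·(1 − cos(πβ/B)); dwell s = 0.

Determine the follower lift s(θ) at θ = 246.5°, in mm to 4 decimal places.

seg 1 [0°–151.1°] uniform, h=15: full span → s += 15 → s = 15.0000
seg 2 [151.1°–315.9°] uniform, h=15: θ=246.5° here. β=95.4, B=164.8. 15·95.4/164.8 = 8.6833 → s = 23.6833

23.6833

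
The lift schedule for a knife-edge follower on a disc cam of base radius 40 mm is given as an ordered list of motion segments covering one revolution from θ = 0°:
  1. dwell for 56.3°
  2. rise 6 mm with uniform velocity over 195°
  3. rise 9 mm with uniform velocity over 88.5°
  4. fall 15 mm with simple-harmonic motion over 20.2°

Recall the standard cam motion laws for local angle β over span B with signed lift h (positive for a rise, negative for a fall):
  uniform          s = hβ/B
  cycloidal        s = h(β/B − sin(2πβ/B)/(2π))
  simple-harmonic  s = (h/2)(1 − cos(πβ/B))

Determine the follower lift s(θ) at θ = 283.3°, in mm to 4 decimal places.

seg 1 [0°–56.3°] dwell: s stays 0.0000
seg 2 [56.3°–251.3°] uniform, h=6: full span → s += 6 → s = 6.0000
seg 3 [251.3°–339.8°] uniform, h=9: θ=283.3° here. β=32, B=88.5. 9·32/88.5 = 3.2542 → s = 9.2542

9.2542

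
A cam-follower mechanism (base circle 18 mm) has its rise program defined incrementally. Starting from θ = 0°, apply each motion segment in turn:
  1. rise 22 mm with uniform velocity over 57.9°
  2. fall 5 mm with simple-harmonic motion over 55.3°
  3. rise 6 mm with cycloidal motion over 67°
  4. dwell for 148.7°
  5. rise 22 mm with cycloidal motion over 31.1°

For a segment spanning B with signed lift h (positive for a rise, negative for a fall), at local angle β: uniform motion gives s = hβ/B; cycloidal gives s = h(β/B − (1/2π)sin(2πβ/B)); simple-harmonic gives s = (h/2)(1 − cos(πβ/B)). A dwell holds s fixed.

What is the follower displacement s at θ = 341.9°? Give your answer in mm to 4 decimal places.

seg 1 [0°–57.9°] uniform, h=22: full span → s += 22 → s = 22.0000
seg 2 [57.9°–113.2°] simple-harmonic, h=-5: full span → s += -5 → s = 17.0000
seg 3 [113.2°–180.2°] cycloidal, h=6: full span → s += 6 → s = 23.0000
seg 4 [180.2°–328.9°] dwell: s stays 23.0000
seg 5 [328.9°–360°] cycloidal, h=22: θ=341.9° here. β=13, B=31.1. 22·(0.4180 − sin(2π·0.4180)/(2π)) = 7.4710 → s = 30.4710

30.4710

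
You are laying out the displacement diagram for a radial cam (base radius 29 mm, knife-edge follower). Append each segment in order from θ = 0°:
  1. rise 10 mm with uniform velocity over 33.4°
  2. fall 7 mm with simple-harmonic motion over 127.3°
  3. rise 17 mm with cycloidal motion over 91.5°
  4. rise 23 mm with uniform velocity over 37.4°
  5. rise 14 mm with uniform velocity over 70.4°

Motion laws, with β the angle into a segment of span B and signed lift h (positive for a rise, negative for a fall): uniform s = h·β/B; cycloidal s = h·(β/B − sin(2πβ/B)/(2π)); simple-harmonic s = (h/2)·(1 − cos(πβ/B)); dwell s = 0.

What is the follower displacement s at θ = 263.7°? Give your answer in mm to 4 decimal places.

seg 1 [0°–33.4°] uniform, h=10: full span → s += 10 → s = 10.0000
seg 2 [33.4°–160.7°] simple-harmonic, h=-7: full span → s += -7 → s = 3.0000
seg 3 [160.7°–252.2°] cycloidal, h=17: full span → s += 17 → s = 20.0000
seg 4 [252.2°–289.6°] uniform, h=23: θ=263.7° here. β=11.5, B=37.4. 23·11.5/37.4 = 7.0722 → s = 27.0722

27.0722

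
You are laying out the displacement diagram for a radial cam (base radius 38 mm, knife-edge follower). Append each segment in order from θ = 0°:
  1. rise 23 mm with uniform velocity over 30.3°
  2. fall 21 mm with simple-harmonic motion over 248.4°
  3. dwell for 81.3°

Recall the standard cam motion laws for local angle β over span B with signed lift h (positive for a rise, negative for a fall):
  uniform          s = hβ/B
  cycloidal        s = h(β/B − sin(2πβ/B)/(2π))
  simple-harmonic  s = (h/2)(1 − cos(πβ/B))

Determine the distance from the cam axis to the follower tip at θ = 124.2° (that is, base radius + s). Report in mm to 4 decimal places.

seg 1 [0°–30.3°] uniform, h=23: full span → s += 23 → s = 23.0000
seg 2 [30.3°–278.7°] simple-harmonic, h=-21: θ=124.2° here. β=93.9, B=248.4. -21/2·(1 − cos(π·0.3780)) = -6.5740 → s = 16.4260
radial distance = base radius + s = 38 + 16.4260 = 54.4260

54.4260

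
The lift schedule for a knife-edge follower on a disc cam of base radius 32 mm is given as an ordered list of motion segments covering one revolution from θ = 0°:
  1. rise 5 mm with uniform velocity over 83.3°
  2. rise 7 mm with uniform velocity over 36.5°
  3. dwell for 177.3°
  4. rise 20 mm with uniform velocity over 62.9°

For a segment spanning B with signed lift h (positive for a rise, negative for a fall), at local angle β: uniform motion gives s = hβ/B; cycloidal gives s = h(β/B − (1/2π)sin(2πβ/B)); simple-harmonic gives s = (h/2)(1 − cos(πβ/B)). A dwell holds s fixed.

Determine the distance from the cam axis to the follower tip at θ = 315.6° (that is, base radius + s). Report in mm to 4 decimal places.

seg 1 [0°–83.3°] uniform, h=5: full span → s += 5 → s = 5.0000
seg 2 [83.3°–119.8°] uniform, h=7: full span → s += 7 → s = 12.0000
seg 3 [119.8°–297.1°] dwell: s stays 12.0000
seg 4 [297.1°–360°] uniform, h=20: θ=315.6° here. β=18.5, B=62.9. 20·18.5/62.9 = 5.8824 → s = 17.8824
radial distance = base radius + s = 32 + 17.8824 = 49.8824

49.8824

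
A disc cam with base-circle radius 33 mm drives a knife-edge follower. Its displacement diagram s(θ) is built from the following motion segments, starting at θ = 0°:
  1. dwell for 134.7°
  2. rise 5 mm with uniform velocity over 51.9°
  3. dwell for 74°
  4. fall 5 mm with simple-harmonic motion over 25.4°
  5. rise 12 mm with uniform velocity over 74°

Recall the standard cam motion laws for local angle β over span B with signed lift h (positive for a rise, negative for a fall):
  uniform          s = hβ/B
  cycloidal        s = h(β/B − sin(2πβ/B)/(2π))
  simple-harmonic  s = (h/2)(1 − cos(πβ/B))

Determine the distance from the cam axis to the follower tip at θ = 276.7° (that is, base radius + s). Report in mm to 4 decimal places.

seg 1 [0°–134.7°] dwell: s stays 0.0000
seg 2 [134.7°–186.6°] uniform, h=5: full span → s += 5 → s = 5.0000
seg 3 [186.6°–260.6°] dwell: s stays 5.0000
seg 4 [260.6°–286°] simple-harmonic, h=-5: θ=276.7° here. β=16.1, B=25.4. -5/2·(1 − cos(π·0.6339)) = -3.5206 → s = 1.4794
radial distance = base radius + s = 33 + 1.4794 = 34.4794

34.4794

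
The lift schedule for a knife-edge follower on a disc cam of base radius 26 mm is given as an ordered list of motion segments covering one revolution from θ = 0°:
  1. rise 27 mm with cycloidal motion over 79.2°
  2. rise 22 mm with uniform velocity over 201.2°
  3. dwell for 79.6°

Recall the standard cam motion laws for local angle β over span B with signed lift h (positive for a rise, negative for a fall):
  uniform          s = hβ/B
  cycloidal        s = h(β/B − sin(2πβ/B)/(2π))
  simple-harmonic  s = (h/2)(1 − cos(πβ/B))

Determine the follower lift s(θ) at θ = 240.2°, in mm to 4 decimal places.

seg 1 [0°–79.2°] cycloidal, h=27: full span → s += 27 → s = 27.0000
seg 2 [79.2°–280.4°] uniform, h=22: θ=240.2° here. β=161, B=201.2. 22·161/201.2 = 17.6044 → s = 44.6044

44.6044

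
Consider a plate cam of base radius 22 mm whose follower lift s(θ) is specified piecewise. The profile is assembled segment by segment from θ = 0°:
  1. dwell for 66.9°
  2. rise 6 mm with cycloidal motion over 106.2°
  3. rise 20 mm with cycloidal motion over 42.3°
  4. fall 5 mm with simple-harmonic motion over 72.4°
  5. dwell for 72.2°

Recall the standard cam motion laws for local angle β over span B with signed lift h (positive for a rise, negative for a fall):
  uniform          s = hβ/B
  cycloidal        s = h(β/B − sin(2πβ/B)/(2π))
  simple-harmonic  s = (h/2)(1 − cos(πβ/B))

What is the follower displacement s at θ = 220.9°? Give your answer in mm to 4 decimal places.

seg 1 [0°–66.9°] dwell: s stays 0.0000
seg 2 [66.9°–173.1°] cycloidal, h=6: full span → s += 6 → s = 6.0000
seg 3 [173.1°–215.4°] cycloidal, h=20: full span → s += 20 → s = 26.0000
seg 4 [215.4°–287.8°] simple-harmonic, h=-5: θ=220.9° here. β=5.5, B=72.4. -5/2·(1 − cos(π·0.0760)) = -0.0709 → s = 25.9291

25.9291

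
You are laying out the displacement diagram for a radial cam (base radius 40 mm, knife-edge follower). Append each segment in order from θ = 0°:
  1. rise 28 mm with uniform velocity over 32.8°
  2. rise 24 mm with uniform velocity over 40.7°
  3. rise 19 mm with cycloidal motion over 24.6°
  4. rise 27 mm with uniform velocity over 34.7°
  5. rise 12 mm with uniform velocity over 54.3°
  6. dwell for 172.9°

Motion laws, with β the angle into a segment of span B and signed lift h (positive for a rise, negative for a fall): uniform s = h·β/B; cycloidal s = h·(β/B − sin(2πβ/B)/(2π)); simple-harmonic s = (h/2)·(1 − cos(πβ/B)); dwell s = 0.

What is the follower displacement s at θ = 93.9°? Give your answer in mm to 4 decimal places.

seg 1 [0°–32.8°] uniform, h=28: full span → s += 28 → s = 28.0000
seg 2 [32.8°–73.5°] uniform, h=24: full span → s += 24 → s = 52.0000
seg 3 [73.5°–98.1°] cycloidal, h=19: θ=93.9° here. β=20.4, B=24.6. 19·(0.8293 − sin(2π·0.8293)/(2π)) = 18.4127 → s = 70.4127

70.4127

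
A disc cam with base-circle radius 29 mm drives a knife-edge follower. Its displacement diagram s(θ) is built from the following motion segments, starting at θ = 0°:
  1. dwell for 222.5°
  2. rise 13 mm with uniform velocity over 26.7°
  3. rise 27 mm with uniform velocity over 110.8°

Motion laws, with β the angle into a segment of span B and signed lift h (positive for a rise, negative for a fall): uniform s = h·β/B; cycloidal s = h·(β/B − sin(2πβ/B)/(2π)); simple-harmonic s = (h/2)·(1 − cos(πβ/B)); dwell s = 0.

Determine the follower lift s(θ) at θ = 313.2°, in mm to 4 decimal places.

seg 1 [0°–222.5°] dwell: s stays 0.0000
seg 2 [222.5°–249.2°] uniform, h=13: full span → s += 13 → s = 13.0000
seg 3 [249.2°–360°] uniform, h=27: θ=313.2° here. β=64, B=110.8. 27·64/110.8 = 15.5957 → s = 28.5957

28.5957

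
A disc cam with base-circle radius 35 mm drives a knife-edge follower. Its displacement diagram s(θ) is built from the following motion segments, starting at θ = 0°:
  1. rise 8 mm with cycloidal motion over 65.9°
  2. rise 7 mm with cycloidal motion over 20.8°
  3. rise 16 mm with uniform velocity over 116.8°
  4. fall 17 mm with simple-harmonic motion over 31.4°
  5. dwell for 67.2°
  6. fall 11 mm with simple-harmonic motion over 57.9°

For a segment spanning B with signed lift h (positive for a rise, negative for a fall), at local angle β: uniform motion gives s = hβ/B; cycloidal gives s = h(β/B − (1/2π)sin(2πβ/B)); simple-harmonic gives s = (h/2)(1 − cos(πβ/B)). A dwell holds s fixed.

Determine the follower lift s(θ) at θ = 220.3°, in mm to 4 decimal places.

seg 1 [0°–65.9°] cycloidal, h=8: full span → s += 8 → s = 8.0000
seg 2 [65.9°–86.7°] cycloidal, h=7: full span → s += 7 → s = 15.0000
seg 3 [86.7°–203.5°] uniform, h=16: full span → s += 16 → s = 31.0000
seg 4 [203.5°–234.9°] simple-harmonic, h=-17: θ=220.3° here. β=16.8, B=31.4. -17/2·(1 − cos(π·0.5350)) = -9.4336 → s = 21.5664

21.5664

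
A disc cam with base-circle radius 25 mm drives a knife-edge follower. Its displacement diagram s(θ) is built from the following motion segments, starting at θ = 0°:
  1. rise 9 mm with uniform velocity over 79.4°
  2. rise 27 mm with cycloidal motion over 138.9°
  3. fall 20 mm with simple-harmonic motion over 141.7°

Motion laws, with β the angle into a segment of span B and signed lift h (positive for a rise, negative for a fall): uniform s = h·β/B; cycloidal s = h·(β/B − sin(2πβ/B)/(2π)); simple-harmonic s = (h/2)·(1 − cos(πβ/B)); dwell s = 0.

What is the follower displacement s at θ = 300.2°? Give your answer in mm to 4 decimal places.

seg 1 [0°–79.4°] uniform, h=9: full span → s += 9 → s = 9.0000
seg 2 [79.4°–218.3°] cycloidal, h=27: full span → s += 27 → s = 36.0000
seg 3 [218.3°–360°] simple-harmonic, h=-20: θ=300.2° here. β=81.9, B=141.7. -20/2·(1 − cos(π·0.5780)) = -12.4254 → s = 23.5746

23.5746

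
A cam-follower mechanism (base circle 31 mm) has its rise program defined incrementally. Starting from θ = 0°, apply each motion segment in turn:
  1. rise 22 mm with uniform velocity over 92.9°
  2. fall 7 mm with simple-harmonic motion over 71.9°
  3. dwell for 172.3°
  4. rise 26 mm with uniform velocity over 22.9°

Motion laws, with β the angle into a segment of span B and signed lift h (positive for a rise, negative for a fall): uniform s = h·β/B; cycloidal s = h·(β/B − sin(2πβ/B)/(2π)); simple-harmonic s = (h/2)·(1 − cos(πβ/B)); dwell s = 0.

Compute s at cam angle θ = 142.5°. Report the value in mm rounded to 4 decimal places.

seg 1 [0°–92.9°] uniform, h=22: full span → s += 22 → s = 22.0000
seg 2 [92.9°–164.8°] simple-harmonic, h=-7: θ=142.5° here. β=49.6, B=71.9. -7/2·(1 − cos(π·0.6898)) = -5.4659 → s = 16.5341

16.5341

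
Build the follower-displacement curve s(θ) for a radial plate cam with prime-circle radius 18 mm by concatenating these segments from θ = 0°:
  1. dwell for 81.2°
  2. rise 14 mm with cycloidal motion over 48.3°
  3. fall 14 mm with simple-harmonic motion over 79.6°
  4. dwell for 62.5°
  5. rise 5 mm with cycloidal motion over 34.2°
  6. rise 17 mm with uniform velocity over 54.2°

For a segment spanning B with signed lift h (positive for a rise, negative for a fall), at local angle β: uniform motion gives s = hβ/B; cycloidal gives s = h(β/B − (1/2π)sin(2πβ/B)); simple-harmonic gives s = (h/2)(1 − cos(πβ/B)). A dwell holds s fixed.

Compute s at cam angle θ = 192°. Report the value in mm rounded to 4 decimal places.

seg 1 [0°–81.2°] dwell: s stays 0.0000
seg 2 [81.2°–129.5°] cycloidal, h=14: full span → s += 14 → s = 14.0000
seg 3 [129.5°–209.1°] simple-harmonic, h=-14: θ=192° here. β=62.5, B=79.6. -14/2·(1 − cos(π·0.7852)) = -12.4654 → s = 1.5346

1.5346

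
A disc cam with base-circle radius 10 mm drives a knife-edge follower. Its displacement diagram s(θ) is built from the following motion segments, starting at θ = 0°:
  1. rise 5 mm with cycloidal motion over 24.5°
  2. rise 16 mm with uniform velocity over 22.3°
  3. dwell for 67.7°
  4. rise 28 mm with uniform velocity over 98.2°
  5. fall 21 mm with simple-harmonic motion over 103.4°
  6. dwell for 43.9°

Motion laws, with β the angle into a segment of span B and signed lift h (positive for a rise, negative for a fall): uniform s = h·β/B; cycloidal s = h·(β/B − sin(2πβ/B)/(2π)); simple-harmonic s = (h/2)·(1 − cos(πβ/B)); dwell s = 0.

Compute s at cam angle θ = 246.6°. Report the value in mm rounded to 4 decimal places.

seg 1 [0°–24.5°] cycloidal, h=5: full span → s += 5 → s = 5.0000
seg 2 [24.5°–46.8°] uniform, h=16: full span → s += 16 → s = 21.0000
seg 3 [46.8°–114.5°] dwell: s stays 21.0000
seg 4 [114.5°–212.7°] uniform, h=28: full span → s += 28 → s = 49.0000
seg 5 [212.7°–316.1°] simple-harmonic, h=-21: θ=246.6° here. β=33.9, B=103.4. -21/2·(1 − cos(π·0.3279)) = -5.0942 → s = 43.9058

43.9058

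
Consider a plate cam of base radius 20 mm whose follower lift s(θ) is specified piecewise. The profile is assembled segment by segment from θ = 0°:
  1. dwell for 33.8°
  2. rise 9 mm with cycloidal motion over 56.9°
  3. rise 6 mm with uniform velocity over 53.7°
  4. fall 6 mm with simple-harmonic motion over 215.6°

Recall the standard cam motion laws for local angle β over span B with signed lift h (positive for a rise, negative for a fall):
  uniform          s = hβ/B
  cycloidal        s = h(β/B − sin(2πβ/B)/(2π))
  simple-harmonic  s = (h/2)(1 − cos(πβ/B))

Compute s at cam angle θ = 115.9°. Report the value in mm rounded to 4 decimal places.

seg 1 [0°–33.8°] dwell: s stays 0.0000
seg 2 [33.8°–90.7°] cycloidal, h=9: full span → s += 9 → s = 9.0000
seg 3 [90.7°–144.4°] uniform, h=6: θ=115.9° here. β=25.2, B=53.7. 6·25.2/53.7 = 2.8156 → s = 11.8156

11.8156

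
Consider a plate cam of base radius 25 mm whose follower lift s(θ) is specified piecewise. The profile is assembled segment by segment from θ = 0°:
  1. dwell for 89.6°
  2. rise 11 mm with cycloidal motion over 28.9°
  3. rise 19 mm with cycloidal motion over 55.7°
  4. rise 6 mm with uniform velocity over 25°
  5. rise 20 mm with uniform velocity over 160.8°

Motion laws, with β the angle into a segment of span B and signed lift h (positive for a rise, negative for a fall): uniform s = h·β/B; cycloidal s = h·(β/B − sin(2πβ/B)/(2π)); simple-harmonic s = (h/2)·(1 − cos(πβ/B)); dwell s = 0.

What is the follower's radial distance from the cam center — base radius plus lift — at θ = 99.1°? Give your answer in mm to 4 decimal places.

seg 1 [0°–89.6°] dwell: s stays 0.0000
seg 2 [89.6°–118.5°] cycloidal, h=11: θ=99.1° here. β=9.5, B=28.9. 11·(0.3287 − sin(2π·0.3287)/(2π)) = 2.0750 → s = 2.0750
radial distance = base radius + s = 25 + 2.0750 = 27.0750

27.0750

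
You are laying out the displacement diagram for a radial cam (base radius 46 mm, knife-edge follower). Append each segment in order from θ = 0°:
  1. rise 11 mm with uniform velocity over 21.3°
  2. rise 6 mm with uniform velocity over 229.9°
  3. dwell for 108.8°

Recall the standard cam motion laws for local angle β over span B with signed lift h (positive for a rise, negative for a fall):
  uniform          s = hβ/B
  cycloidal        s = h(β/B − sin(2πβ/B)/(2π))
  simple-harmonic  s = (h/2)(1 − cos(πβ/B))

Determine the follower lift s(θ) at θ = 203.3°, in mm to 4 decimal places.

seg 1 [0°–21.3°] uniform, h=11: full span → s += 11 → s = 11.0000
seg 2 [21.3°–251.2°] uniform, h=6: θ=203.3° here. β=182, B=229.9. 6·182/229.9 = 4.7499 → s = 15.7499

15.7499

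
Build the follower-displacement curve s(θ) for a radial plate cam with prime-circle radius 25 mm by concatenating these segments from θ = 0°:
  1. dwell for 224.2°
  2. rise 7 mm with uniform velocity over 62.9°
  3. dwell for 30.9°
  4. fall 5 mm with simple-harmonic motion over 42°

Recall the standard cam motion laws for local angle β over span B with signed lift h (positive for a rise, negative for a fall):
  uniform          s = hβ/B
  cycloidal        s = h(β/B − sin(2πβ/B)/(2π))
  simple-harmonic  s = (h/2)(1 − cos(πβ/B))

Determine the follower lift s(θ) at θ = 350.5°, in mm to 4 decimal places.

seg 1 [0°–224.2°] dwell: s stays 0.0000
seg 2 [224.2°–287.1°] uniform, h=7: full span → s += 7 → s = 7.0000
seg 3 [287.1°–318°] dwell: s stays 7.0000
seg 4 [318°–360°] simple-harmonic, h=-5: θ=350.5° here. β=32.5, B=42. -5/2·(1 − cos(π·0.7738)) = -4.3949 → s = 2.6051

2.6051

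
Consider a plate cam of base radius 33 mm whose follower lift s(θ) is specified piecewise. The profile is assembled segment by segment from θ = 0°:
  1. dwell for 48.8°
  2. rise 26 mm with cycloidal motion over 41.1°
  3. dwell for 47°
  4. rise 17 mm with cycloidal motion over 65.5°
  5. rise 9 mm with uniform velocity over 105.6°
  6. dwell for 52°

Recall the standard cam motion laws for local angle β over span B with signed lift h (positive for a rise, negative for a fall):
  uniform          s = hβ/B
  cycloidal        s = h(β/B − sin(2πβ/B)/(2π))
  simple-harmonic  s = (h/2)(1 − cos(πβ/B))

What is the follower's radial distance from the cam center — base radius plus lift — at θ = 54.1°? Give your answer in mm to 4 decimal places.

seg 1 [0°–48.8°] dwell: s stays 0.0000
seg 2 [48.8°–89.9°] cycloidal, h=26: θ=54.1° here. β=5.3, B=41.1. 26·(0.1290 − sin(2π·0.1290)/(2π)) = 0.3550 → s = 0.3550
radial distance = base radius + s = 33 + 0.3550 = 33.3550

33.3550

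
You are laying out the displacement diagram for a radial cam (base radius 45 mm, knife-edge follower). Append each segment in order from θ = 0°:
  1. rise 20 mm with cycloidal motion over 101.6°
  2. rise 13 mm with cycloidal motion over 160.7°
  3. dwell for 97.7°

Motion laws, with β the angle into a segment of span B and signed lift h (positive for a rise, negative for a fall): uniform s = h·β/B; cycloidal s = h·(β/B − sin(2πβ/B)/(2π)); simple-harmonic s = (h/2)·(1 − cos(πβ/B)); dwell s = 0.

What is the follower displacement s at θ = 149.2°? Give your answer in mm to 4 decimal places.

seg 1 [0°–101.6°] cycloidal, h=20: full span → s += 20 → s = 20.0000
seg 2 [101.6°–262.3°] cycloidal, h=13: θ=149.2° here. β=47.6, B=160.7. 13·(0.2962 − sin(2π·0.2962)/(2π)) = 1.8682 → s = 21.8682

21.8682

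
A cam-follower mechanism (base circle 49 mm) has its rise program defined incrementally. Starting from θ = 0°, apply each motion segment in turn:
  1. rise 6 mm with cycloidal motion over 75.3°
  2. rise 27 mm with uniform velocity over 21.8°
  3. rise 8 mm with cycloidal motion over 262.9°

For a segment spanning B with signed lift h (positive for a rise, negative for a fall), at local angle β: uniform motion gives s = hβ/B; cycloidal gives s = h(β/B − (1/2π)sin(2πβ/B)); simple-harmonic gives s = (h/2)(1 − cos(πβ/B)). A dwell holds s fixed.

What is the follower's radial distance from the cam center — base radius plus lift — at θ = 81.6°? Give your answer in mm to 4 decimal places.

seg 1 [0°–75.3°] cycloidal, h=6: full span → s += 6 → s = 6.0000
seg 2 [75.3°–97.1°] uniform, h=27: θ=81.6° here. β=6.3, B=21.8. 27·6.3/21.8 = 7.8028 → s = 13.8028
radial distance = base radius + s = 49 + 13.8028 = 62.8028

62.8028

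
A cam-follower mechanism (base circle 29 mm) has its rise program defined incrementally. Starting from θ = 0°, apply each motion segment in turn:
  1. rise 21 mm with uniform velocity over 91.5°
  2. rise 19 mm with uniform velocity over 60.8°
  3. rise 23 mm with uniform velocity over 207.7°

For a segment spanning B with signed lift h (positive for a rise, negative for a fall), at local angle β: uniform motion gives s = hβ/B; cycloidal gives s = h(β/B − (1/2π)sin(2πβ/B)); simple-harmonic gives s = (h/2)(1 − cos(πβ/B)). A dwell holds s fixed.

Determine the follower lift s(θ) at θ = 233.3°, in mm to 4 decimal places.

seg 1 [0°–91.5°] uniform, h=21: full span → s += 21 → s = 21.0000
seg 2 [91.5°–152.3°] uniform, h=19: full span → s += 19 → s = 40.0000
seg 3 [152.3°–360°] uniform, h=23: θ=233.3° here. β=81, B=207.7. 23·81/207.7 = 8.9697 → s = 48.9697

48.9697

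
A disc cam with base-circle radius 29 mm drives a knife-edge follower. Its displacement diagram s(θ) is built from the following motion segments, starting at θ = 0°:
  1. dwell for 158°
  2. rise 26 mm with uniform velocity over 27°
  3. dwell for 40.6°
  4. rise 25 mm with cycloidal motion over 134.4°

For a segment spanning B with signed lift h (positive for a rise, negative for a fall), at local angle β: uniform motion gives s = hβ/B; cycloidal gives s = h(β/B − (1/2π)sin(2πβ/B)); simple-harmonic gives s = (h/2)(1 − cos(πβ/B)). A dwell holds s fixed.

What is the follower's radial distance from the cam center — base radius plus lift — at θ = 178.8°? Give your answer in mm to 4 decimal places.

seg 1 [0°–158°] dwell: s stays 0.0000
seg 2 [158°–185°] uniform, h=26: θ=178.8° here. β=20.8, B=27. 26·20.8/27 = 20.0296 → s = 20.0296
radial distance = base radius + s = 29 + 20.0296 = 49.0296

49.0296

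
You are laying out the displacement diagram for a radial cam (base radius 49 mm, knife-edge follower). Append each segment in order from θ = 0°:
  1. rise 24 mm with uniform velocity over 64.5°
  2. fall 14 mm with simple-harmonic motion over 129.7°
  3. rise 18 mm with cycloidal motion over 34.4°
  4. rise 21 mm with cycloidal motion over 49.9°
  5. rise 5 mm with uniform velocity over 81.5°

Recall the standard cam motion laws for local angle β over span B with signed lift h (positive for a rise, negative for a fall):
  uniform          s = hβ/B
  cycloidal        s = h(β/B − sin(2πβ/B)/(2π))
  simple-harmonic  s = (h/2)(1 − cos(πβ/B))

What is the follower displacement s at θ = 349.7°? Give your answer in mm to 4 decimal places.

seg 1 [0°–64.5°] uniform, h=24: full span → s += 24 → s = 24.0000
seg 2 [64.5°–194.2°] simple-harmonic, h=-14: full span → s += -14 → s = 10.0000
seg 3 [194.2°–228.6°] cycloidal, h=18: full span → s += 18 → s = 28.0000
seg 4 [228.6°–278.5°] cycloidal, h=21: full span → s += 21 → s = 49.0000
seg 5 [278.5°–360°] uniform, h=5: θ=349.7° here. β=71.2, B=81.5. 5·71.2/81.5 = 4.3681 → s = 53.3681

53.3681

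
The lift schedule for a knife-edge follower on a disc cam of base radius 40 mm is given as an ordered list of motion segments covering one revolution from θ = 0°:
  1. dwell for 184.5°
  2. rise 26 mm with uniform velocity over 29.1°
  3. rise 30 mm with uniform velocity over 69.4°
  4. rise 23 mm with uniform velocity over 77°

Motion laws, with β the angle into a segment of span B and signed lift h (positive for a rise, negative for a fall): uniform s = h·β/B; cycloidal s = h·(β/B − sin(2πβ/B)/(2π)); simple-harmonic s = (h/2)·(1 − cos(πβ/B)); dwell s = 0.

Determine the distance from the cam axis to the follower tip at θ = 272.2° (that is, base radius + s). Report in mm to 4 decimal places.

seg 1 [0°–184.5°] dwell: s stays 0.0000
seg 2 [184.5°–213.6°] uniform, h=26: full span → s += 26 → s = 26.0000
seg 3 [213.6°–283°] uniform, h=30: θ=272.2° here. β=58.6, B=69.4. 30·58.6/69.4 = 25.3314 → s = 51.3314
radial distance = base radius + s = 40 + 51.3314 = 91.3314

91.3314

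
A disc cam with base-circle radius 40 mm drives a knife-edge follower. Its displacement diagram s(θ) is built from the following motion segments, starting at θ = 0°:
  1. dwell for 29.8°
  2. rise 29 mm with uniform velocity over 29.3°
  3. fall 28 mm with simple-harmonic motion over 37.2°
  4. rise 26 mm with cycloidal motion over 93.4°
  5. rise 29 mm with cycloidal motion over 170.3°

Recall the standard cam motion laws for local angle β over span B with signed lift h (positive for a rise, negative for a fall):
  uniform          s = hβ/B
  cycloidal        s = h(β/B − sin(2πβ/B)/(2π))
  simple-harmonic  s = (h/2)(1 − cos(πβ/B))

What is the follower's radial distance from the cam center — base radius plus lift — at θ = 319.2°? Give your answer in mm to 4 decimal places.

seg 1 [0°–29.8°] dwell: s stays 0.0000
seg 2 [29.8°–59.1°] uniform, h=29: full span → s += 29 → s = 29.0000
seg 3 [59.1°–96.3°] simple-harmonic, h=-28: full span → s += -28 → s = 1.0000
seg 4 [96.3°–189.7°] cycloidal, h=26: full span → s += 26 → s = 27.0000
seg 5 [189.7°–360°] cycloidal, h=29: θ=319.2° here. β=129.5, B=170.3. 29·(0.7604 − sin(2π·0.7604)/(2π)) = 26.6579 → s = 53.6579
radial distance = base radius + s = 40 + 53.6579 = 93.6579

93.6579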